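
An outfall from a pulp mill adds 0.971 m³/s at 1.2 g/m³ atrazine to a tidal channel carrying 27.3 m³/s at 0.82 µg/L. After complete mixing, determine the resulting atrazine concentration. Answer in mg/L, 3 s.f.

0.82 µg/L = 0.00082 mg/L.
By mass balance at complete mixing, C = (0.971·1.2 + 27.3·0.00082) / (0.971 + 27.3) = 1.188/28.27 = 0.04201 mg/L.

0.0420 mg/L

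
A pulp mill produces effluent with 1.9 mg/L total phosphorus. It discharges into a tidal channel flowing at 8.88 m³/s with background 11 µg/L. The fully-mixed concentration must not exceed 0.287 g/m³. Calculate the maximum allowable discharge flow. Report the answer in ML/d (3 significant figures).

11 µg/L = 0.011 mg/L.
Mass balance at complete mixing: C_std·(Q_w + Q_r) = Q_w·C_e + Q_r·C_b.
Rearranging, Q_w = Q_r·(C_std − C_b)/(C_e − C_std) = 8.88·(0.287 − 0.011) / (1.9 − 0.287) = 1.519 m³/s.
= 131.3 ML/d.

131 ML/d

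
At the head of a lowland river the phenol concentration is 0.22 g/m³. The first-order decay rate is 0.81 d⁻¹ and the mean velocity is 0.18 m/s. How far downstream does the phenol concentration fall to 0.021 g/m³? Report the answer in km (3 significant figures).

From C = C₀·e^(−kt), t = ln(C₀/C)/k = ln(0.22/0.021)/0.81 = 2.349/0.81 = 2.9 d.
Distance = v·t = 0.18 m/s × 2.506e+05 s = 4.51e+04 m = 45.1 km.

45.1 km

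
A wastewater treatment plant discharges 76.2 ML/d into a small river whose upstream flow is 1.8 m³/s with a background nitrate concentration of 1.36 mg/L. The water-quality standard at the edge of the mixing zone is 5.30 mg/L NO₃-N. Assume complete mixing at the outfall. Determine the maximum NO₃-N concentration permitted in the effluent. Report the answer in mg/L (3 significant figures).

13.3 mg/L

76.2 ML/d = 0.8819 m³/s.
Mass balance: 5.3·2.682 = 0.8819·Cₑ + 1.8·1.36.
Cₑ = (14.21 − 2.448) / 0.8819 = 13.34 mg/L.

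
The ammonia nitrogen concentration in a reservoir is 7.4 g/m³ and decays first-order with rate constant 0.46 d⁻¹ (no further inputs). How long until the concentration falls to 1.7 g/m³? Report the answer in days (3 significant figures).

3.20 d

t = ln(C₀/C)/k = ln(7.4/1.7)/0.46 = 1.471/0.46 = 3.198 d.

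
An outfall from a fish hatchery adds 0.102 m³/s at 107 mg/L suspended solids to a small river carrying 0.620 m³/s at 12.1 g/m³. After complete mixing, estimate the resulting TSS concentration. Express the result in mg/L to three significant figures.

Conservation of mass across the mixing zone: C = (0.102·107 + 0.62·12.1) / (0.102 + 0.62) = 18.42/0.722 = 25.51 mg/L.

25.5 mg/L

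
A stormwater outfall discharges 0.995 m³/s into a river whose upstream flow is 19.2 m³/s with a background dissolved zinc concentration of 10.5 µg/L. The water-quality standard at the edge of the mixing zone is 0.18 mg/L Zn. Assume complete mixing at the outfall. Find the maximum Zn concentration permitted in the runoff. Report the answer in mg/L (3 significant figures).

3.45 mg/L

10.5 µg/L = 0.0105 mg/L.
Mass balance: 0.18·20.2 = 0.995·Cₑ + 19.2·0.0105.
Cₑ = (3.635 − 0.2016) / 0.995 = 3.451 mg/L.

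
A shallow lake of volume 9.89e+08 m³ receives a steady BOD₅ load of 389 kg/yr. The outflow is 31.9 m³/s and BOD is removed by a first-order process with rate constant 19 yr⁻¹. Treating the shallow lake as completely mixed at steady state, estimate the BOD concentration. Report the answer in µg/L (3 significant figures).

0.0196 µg/L

Outflow Q = 31.9 m³/s × 3.156e+07 s/yr = 1.007e+09 m³/yr.
Steady-state CSTR mass balance: W = Q·C + k·V·C, so C = W/(Q + kV).
Q + kV = 1.007e+09 + 19·9.89e+08 = 1.98e+10 m³/yr.
C = 389/1.98e+10 = 1.965e-08 kg/m³ = 1.965e-05 mg/L = 0.01965 µg/L.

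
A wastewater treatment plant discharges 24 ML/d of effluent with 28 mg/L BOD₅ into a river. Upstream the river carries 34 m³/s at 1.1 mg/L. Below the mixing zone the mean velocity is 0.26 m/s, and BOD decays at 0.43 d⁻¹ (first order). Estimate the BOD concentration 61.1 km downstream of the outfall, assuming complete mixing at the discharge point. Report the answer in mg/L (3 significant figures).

0.409 mg/L

24 ML/d = 0.2778 m³/s.
After complete mixing, C₀ = (0.2778·28 + 34·1.1) / 34.28 = 1.318 mg/L.
Travel time t = 6.11e+04 m / 0.26 m/s = 2.35e+05 s = 2.72 d.
C = 1.318·exp(−0.43·2.72) = 1.318·0.3105 = 0.4092 mg/L.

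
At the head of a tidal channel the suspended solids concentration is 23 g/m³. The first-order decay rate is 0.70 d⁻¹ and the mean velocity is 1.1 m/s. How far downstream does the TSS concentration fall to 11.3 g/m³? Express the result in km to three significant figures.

From C = C₀·e^(−kt), t = ln(C₀/C)/k = ln(23/11.3)/0.70 = 0.7107/0.70 = 1.015 d.
Distance = v·t = 1.1 m/s × 8.772e+04 s = 9.649e+04 m = 96.49 km.

96.5 km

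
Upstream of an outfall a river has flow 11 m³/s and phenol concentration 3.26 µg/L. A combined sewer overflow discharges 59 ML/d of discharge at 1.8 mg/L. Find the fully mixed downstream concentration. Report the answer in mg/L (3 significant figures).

59 ML/d = 0.6829 m³/s.
3.26 µg/L = 0.00326 mg/L.
By mass balance at complete mixing, C = (0.6829·1.8 + 11·0.00326) / (0.6829 + 11) = 1.265/11.68 = 0.1083 mg/L.

0.108 mg/L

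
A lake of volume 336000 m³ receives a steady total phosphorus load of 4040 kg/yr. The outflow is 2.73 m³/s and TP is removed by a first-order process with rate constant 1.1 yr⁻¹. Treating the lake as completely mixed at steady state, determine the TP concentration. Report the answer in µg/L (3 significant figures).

Outflow Q = 2.73 m³/s × 3.156e+07 s/yr = 8.615e+07 m³/yr.
Steady-state CSTR mass balance: W = Q·C + k·V·C, so C = W/(Q + kV).
Q + kV = 8.615e+07 + 1.1·336000 = 8.652e+07 m³/yr.
C = 4040/8.652e+07 = 4.669e-05 kg/m³ = 0.04669 mg/L = 46.69 µg/L.

46.7 µg/L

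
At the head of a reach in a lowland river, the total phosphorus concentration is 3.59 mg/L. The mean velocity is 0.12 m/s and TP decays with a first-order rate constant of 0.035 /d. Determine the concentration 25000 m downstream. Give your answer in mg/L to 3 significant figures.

Travel time t = 25000 m / 0.12 m/s = 2.5e+04/0.12 = 2.083e+05 s = 2.411 d.
First-order decay: C = 3.59·exp(−0.035·2.411) = 3.59·0.9191 = 3.299 mg/L.

3.30 mg/L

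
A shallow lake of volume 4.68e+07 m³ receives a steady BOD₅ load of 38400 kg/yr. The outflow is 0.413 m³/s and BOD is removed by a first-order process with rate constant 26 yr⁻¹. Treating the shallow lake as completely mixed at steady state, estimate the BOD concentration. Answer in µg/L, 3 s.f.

Outflow Q = 0.413 m³/s × 3.156e+07 s/yr = 1.303e+07 m³/yr.
Steady-state CSTR mass balance: W = Q·C + k·V·C, so C = W/(Q + kV).
Q + kV = 1.303e+07 + 26·4.68e+07 = 1.23e+09 m³/yr.
C = 38400/1.23e+09 = 3.122e-05 kg/m³ = 0.03122 mg/L = 31.22 µg/L.

31.2 µg/L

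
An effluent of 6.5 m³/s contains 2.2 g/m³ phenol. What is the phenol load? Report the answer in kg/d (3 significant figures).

1240 kg/d

Mass flux = Q·C = 6.5 m³/s × 2.2 g/m³ = 14.3 g/s.
= 14.3 g/s × 86.4 = 1236 kg/d.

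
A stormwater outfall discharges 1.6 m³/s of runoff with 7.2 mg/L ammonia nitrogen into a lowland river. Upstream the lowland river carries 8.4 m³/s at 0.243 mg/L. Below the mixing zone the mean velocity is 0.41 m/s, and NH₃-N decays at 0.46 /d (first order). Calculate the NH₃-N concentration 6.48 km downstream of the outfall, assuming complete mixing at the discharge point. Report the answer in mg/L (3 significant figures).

1.25 mg/L

After complete mixing, C₀ = (1.6·7.2 + 8.4·0.243) / 10 = 1.356 mg/L.
Travel time t = 6480 m / 0.41 m/s = 1.58e+04 s = 0.1829 d.
C = 1.356·exp(−0.46·0.1829) = 1.356·0.9193 = 1.247 mg/L.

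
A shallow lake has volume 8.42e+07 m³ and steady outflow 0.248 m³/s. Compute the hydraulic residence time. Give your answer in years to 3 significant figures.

Q = 0.248 m³/s × 3.156e+07 s/yr = 7.826e+06 m³/yr.
Hydraulic residence time τ = V/Q = 8.42e+07/7.826e+06 = 10.76 yr.

10.8 yr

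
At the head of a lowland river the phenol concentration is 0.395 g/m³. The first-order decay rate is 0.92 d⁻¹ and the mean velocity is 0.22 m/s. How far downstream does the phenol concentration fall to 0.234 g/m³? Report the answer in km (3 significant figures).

From C = C₀·e^(−kt), t = ln(C₀/C)/k = ln(0.395/0.234)/0.92 = 0.5236/0.92 = 0.5691 d.
Distance = v·t = 0.22 m/s × 4.917e+04 s = 1.082e+04 m = 10.82 km.

10.8 km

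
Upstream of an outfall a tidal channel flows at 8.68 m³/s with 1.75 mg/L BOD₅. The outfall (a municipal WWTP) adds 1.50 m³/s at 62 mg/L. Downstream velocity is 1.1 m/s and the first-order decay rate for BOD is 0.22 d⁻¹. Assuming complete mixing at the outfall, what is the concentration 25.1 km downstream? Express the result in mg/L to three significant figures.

10.0 mg/L

After complete mixing, C₀ = (1.5·62 + 8.68·1.75) / 10.18 = 10.63 mg/L.
Travel time t = 2.51e+04 m / 1.1 m/s = 2.282e+04 s = 0.2641 d.
C = 10.63·exp(−0.22·0.2641) = 10.63·0.9436 = 10.03 mg/L.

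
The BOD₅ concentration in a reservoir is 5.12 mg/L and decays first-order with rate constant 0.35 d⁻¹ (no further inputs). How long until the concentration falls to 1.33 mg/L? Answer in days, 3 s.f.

3.85 d

t = ln(C₀/C)/k = ln(5.12/1.33)/0.35 = 1.348/0.35 = 3.851 d.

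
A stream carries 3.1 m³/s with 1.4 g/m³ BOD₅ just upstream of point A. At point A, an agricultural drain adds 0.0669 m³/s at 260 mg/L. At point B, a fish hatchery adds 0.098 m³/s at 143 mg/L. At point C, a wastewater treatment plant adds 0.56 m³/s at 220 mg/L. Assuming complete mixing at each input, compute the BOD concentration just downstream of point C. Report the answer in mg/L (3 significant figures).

After input A: C = (3.1·1.4 + 0.0669·260) / 3.167 = 6.863 mg/L.
After input B: C = (3.167·6.863 + 0.098·143) / 3.265 = 10.95 mg/L.
After input C: C = (3.265·10.95 + 0.56·220) / 3.825 = 41.56 mg/L.

41.6 mg/L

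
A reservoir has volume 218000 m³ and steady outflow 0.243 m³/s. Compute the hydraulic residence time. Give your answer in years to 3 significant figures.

0.0284 yr

Q = 0.243 m³/s × 3.156e+07 s/yr = 7.668e+06 m³/yr.
Hydraulic residence time τ = V/Q = 218000/7.668e+06 = 0.02843 yr.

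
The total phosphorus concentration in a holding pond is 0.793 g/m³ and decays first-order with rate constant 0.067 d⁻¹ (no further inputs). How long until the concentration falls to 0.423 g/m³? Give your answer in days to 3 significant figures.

t = ln(C₀/C)/k = ln(0.793/0.423)/0.067 = 0.6285/0.067 = 9.38 d.

9.38 d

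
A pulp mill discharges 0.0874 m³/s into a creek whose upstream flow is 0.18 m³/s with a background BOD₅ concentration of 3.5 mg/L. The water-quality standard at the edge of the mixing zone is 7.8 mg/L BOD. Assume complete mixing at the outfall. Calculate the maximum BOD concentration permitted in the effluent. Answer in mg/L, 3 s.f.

16.7 mg/L

Mass balance: 7.8·0.2674 = 0.0874·Cₑ + 0.18·3.5.
Cₑ = (2.086 − 0.63) / 0.0874 = 16.66 mg/L.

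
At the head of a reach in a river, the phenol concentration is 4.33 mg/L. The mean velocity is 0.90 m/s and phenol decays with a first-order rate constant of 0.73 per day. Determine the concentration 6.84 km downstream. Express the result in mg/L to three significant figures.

4.06 mg/L

Travel time t = 6.84 km / 0.90 m/s = 6840/0.90 = 7600 s = 0.08796 d.
First-order decay: C = 4.33·exp(−0.73·0.08796) = 4.33·0.9378 = 4.061 mg/L.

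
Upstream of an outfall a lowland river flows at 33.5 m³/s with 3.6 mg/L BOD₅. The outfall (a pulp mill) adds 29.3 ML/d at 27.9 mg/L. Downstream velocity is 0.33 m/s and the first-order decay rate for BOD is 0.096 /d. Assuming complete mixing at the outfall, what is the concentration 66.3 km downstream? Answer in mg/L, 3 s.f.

29.3 ML/d = 0.3391 m³/s.
After complete mixing, C₀ = (0.3391·27.9 + 33.5·3.6) / 33.84 = 3.844 mg/L.
Travel time t = 6.63e+04 m / 0.33 m/s = 2.009e+05 s = 2.325 d.
C = 3.844·exp(−0.096·2.325) = 3.844·0.7999 = 3.075 mg/L.

3.07 mg/L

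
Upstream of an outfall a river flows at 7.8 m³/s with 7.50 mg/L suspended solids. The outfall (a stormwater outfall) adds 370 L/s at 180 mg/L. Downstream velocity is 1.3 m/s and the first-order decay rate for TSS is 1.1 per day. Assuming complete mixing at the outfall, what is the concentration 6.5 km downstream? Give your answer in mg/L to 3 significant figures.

370 L/s = 0.37 m³/s.
After complete mixing, C₀ = (0.37·180 + 7.8·7.5) / 8.17 = 15.31 mg/L.
Travel time t = 6500 m / 1.3 m/s = 5000 s = 0.05787 d.
C = 15.31·exp(−1.1·0.05787) = 15.31·0.9383 = 14.37 mg/L.

14.4 mg/L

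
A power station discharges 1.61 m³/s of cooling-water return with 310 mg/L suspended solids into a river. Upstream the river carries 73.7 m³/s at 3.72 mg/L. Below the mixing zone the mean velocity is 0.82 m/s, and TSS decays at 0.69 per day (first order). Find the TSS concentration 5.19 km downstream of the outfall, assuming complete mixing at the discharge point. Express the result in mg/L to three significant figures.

9.76 mg/L

After complete mixing, C₀ = (1.61·310 + 73.7·3.72) / 75.31 = 10.27 mg/L.
Travel time t = 5190 m / 0.82 m/s = 6329 s = 0.07326 d.
C = 10.27·exp(−0.69·0.07326) = 10.27·0.9507 = 9.762 mg/L.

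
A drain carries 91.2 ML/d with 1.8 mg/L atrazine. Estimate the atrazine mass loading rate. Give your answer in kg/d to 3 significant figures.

91.2 ML/d = 1.056 m³/s.
Mass flux = Q·C = 1.056 m³/s × 1.8 g/m³ = 1.9 g/s.
= 1.9 g/s × 86.4 = 164.2 kg/d.

164 kg/d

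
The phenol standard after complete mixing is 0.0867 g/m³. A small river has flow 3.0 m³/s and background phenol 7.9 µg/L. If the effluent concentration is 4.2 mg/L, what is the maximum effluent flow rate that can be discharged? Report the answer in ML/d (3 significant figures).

4.97 ML/d

7.9 µg/L = 0.0079 mg/L.
Mass balance at complete mixing: C_std·(Q_w + Q_r) = Q_w·C_e + Q_r·C_b.
Rearranging, Q_w = Q_r·(C_std − C_b)/(C_e − C_std) = 3.0·(0.0867 − 0.0079) / (4.2 − 0.0867) = 0.05747 m³/s.
= 4.966 ML/d.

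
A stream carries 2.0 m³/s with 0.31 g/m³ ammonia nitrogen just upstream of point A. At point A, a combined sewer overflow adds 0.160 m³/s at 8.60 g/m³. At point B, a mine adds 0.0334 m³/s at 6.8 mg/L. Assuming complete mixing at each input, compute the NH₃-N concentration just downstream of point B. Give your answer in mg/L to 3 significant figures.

1.01 mg/L

After input A: C = (2·0.31 + 0.16·8.6) / 2.16 = 0.9241 mg/L.
After input B: C = (2.16·0.9241 + 0.0334·6.8) / 2.193 = 1.014 mg/L.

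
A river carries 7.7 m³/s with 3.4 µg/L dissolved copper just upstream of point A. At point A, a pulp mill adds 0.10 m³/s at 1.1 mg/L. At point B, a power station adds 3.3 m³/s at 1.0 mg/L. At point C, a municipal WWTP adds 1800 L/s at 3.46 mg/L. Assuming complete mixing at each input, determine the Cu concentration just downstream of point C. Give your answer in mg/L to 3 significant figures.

0.749 mg/L

3.4 µg/L = 0.0034 mg/L.
After input A: C = (7.7·0.0034 + 0.1·1.1) / 7.8 = 0.01746 mg/L.
After input B: C = (7.8·0.01746 + 3.3·1) / 11.1 = 0.3096 mg/L.
1800 L/s = 1.8 m³/s.
After input C: C = (11.1·0.3096 + 1.8·3.46) / 12.9 = 0.7492 mg/L.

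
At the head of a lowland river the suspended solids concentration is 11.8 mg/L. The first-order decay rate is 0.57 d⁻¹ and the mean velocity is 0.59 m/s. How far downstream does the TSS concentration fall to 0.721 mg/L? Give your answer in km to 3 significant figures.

250 km

From C = C₀·e^(−kt), t = ln(C₀/C)/k = ln(11.8/0.721)/0.57 = 2.795/0.57 = 4.904 d.
Distance = v·t = 0.59 m/s × 4.237e+05 s = 2.5e+05 m = 250 km.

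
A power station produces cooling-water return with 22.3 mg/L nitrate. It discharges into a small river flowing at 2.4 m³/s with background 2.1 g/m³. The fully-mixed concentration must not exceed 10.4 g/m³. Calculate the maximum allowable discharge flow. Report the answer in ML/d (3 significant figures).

145 ML/d

Mass balance at complete mixing: C_std·(Q_w + Q_r) = Q_w·C_e + Q_r·C_b.
Rearranging, Q_w = Q_r·(C_std − C_b)/(C_e − C_std) = 2.4·(10.4 − 2.1) / (22.3 − 10.4) = 1.674 m³/s.
= 144.6 ML/d.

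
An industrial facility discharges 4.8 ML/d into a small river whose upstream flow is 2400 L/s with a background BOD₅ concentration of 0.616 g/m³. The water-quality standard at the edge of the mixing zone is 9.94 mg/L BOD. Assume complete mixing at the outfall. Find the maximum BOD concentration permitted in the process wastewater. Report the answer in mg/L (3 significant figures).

4.8 ML/d = 0.05556 m³/s.
2400 L/s = 2.4 m³/s.
Mass balance: 9.94·2.456 = 0.05556·Cₑ + 2.4·0.616.
Cₑ = (24.41 − 1.478) / 0.05556 = 412.7 mg/L.

413 mg/L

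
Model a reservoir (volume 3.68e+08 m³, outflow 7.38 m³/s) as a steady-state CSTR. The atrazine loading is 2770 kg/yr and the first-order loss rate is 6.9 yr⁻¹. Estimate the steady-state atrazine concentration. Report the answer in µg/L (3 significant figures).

Outflow Q = 7.38 m³/s × 3.156e+07 s/yr = 2.329e+08 m³/yr.
Steady-state CSTR mass balance: W = Q·C + k·V·C, so C = W/(Q + kV).
Q + kV = 2.329e+08 + 6.9·3.68e+08 = 2.772e+09 m³/yr.
C = 2770/2.772e+09 = 9.992e-07 kg/m³ = 0.0009992 mg/L = 0.9992 µg/L.

0.999 µg/L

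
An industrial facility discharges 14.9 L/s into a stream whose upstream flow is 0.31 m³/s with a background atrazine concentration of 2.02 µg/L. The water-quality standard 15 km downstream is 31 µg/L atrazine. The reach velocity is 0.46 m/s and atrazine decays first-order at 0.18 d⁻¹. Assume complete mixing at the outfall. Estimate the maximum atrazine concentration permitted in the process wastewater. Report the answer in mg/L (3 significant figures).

14.9 L/s = 0.0149 m³/s.
2.02 µg/L = 0.00202 mg/L.
31 µg/L = 0.031 mg/L.
Travel time to the compliance point: t = 1.5e+04/0.46 = 3.261e+04 s = 0.3774 d; decay factor exp(−0.18·0.3774) = 0.9343.
So the concentration just after mixing may be at most 0.031/0.9343 = 0.03318 mg/L.
Mass balance: 0.03318·0.3249 = 0.0149·Cₑ + 0.31·0.00202.
Cₑ = (0.01078 − 0.0006262) / 0.0149 = 0.6815 mg/L.

0.681 mg/L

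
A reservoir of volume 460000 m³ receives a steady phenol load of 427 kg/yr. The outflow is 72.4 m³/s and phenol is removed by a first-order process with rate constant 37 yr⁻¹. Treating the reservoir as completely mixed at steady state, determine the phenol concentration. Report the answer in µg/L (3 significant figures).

Outflow Q = 72.4 m³/s × 3.156e+07 s/yr = 2.285e+09 m³/yr.
Steady-state CSTR mass balance: W = Q·C + k·V·C, so C = W/(Q + kV).
Q + kV = 2.285e+09 + 37·460000 = 2.302e+09 m³/yr.
C = 427/2.302e+09 = 1.855e-07 kg/m³ = 0.0001855 mg/L = 0.1855 µg/L.

0.186 µg/L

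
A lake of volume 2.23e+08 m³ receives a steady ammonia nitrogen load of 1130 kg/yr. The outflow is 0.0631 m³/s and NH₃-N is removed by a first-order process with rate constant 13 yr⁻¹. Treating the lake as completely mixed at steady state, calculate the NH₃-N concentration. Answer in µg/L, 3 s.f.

0.390 µg/L

Outflow Q = 0.0631 m³/s × 3.156e+07 s/yr = 1.991e+06 m³/yr.
Steady-state CSTR mass balance: W = Q·C + k·V·C, so C = W/(Q + kV).
Q + kV = 1.991e+06 + 13·2.23e+08 = 2.901e+09 m³/yr.
C = 1130/2.901e+09 = 3.895e-07 kg/m³ = 0.0003895 mg/L = 0.3895 µg/L.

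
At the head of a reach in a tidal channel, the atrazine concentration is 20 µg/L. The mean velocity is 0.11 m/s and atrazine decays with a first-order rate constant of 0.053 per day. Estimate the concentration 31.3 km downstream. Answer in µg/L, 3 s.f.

16.8 µg/L

Travel time t = 31.3 km / 0.11 m/s = 3.13e+04/0.11 = 2.845e+05 s = 3.293 d.
First-order decay: C = 20·exp(−0.053·3.293) = 20·0.8398 = 16.8 µg/L.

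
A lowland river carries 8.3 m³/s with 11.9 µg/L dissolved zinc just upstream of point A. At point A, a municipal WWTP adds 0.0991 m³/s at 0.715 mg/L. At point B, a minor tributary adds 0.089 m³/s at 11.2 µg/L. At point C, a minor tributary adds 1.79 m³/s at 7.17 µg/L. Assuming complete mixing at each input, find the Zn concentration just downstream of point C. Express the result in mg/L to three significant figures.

0.0178 mg/L

11.9 µg/L = 0.0119 mg/L.
After input A: C = (8.3·0.0119 + 0.0991·0.715) / 8.399 = 0.0202 mg/L.
11.2 µg/L = 0.0112 mg/L.
After input B: C = (8.399·0.0202 + 0.089·0.0112) / 8.488 = 0.0201 mg/L.
7.17 µg/L = 0.00717 mg/L.
After input C: C = (8.488·0.0201 + 1.79·0.00717) / 10.28 = 0.01785 mg/L.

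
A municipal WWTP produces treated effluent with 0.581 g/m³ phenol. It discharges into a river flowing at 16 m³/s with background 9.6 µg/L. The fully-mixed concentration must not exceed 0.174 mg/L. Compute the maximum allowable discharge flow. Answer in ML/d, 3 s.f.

9.6 µg/L = 0.0096 mg/L.
Mass balance at complete mixing: C_std·(Q_w + Q_r) = Q_w·C_e + Q_r·C_b.
Rearranging, Q_w = Q_r·(C_std − C_b)/(C_e − C_std) = 16·(0.174 − 0.0096) / (0.581 − 0.174) = 6.463 m³/s.
= 558.4 ML/d.

558 ML/d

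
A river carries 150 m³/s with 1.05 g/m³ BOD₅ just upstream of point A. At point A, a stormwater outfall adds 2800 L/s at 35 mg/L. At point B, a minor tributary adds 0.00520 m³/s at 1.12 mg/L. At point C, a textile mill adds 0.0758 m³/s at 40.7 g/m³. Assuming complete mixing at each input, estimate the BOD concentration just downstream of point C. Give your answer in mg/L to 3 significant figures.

1.69 mg/L

2800 L/s = 2.8 m³/s.
After input A: C = (150·1.05 + 2.8·35) / 152.8 = 1.672 mg/L.
After input B: C = (152.8·1.672 + 0.0052·1.12) / 152.8 = 1.672 mg/L.
After input C: C = (152.8·1.672 + 0.0758·40.7) / 152.9 = 1.691 mg/L.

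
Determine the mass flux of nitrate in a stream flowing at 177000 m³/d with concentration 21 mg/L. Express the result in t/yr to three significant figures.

1360 t/yr

177000 m³/d = 2.049 m³/s.
Mass flux = Q·C = 2.049 m³/s × 21 g/m³ = 43.02 g/s.
= 43.02 g/s × 31.56 = 1358 t/yr.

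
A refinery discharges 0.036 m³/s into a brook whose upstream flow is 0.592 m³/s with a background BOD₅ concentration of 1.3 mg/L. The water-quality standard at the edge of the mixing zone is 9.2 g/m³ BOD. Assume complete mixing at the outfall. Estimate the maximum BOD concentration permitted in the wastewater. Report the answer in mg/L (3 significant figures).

Mass balance: 9.2·0.628 = 0.036·Cₑ + 0.592·1.3.
Cₑ = (5.778 − 0.7696) / 0.036 = 139.1 mg/L.

139 mg/L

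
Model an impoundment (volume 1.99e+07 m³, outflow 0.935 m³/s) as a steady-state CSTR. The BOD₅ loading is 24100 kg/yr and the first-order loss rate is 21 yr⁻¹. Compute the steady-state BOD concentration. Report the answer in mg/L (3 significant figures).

Outflow Q = 0.935 m³/s × 3.156e+07 s/yr = 2.951e+07 m³/yr.
Steady-state CSTR mass balance: W = Q·C + k·V·C, so C = W/(Q + kV).
Q + kV = 2.951e+07 + 21·1.99e+07 = 4.474e+08 m³/yr.
C = 24100/4.474e+08 = 5.387e-05 kg/m³ = 0.05387 mg/L.

0.0539 mg/L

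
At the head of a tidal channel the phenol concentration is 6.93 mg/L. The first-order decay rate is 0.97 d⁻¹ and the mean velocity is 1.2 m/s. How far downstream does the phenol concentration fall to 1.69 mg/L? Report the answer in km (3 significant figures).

151 km

From C = C₀·e^(−kt), t = ln(C₀/C)/k = ln(6.93/1.69)/0.97 = 1.411/0.97 = 1.455 d.
Distance = v·t = 1.2 m/s × 1.257e+05 s = 1.508e+05 m = 150.8 km.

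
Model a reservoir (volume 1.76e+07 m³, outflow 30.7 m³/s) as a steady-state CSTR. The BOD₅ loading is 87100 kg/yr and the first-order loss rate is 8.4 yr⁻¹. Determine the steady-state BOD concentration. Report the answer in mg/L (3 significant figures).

Outflow Q = 30.7 m³/s × 3.156e+07 s/yr = 9.688e+08 m³/yr.
Steady-state CSTR mass balance: W = Q·C + k·V·C, so C = W/(Q + kV).
Q + kV = 9.688e+08 + 8.4·1.76e+07 = 1.117e+09 m³/yr.
C = 87100/1.117e+09 = 7.8e-05 kg/m³ = 0.078 mg/L.

0.0780 mg/L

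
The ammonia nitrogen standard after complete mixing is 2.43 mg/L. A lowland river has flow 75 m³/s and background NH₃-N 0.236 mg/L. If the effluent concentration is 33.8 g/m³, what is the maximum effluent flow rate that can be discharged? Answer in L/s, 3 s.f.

5250 L/s

Mass balance at complete mixing: C_std·(Q_w + Q_r) = Q_w·C_e + Q_r·C_b.
Rearranging, Q_w = Q_r·(C_std − C_b)/(C_e − C_std) = 75·(2.43 − 0.236) / (33.8 − 2.43) = 5.245 m³/s.
= 5245 L/s.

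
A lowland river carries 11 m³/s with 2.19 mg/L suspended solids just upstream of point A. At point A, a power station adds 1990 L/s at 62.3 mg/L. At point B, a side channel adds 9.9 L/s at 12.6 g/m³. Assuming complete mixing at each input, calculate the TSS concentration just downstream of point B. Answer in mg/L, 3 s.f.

11.4 mg/L

1990 L/s = 1.99 m³/s.
After input A: C = (11·2.19 + 1.99·62.3) / 12.99 = 11.4 mg/L.
9.9 L/s = 0.0099 m³/s.
After input B: C = (12.99·11.4 + 0.0099·12.6) / 13 = 11.4 mg/L.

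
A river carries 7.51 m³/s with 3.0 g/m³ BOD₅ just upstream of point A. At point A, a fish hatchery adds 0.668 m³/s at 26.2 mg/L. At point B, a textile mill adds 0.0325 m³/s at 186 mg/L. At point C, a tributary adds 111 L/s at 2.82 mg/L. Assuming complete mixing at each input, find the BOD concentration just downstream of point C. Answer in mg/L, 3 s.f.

After input A: C = (7.51·3 + 0.668·26.2) / 8.178 = 4.895 mg/L.
After input B: C = (8.178·4.895 + 0.0325·186) / 8.21 = 5.612 mg/L.
111 L/s = 0.111 m³/s.
After input C: C = (8.21·5.612 + 0.111·2.82) / 8.322 = 5.575 mg/L.

5.57 mg/L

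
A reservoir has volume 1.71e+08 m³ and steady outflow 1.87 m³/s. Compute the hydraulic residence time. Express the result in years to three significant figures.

Q = 1.87 m³/s × 3.156e+07 s/yr = 5.901e+07 m³/yr.
Hydraulic residence time τ = V/Q = 1.71e+08/5.901e+07 = 2.898 yr.

2.90 yr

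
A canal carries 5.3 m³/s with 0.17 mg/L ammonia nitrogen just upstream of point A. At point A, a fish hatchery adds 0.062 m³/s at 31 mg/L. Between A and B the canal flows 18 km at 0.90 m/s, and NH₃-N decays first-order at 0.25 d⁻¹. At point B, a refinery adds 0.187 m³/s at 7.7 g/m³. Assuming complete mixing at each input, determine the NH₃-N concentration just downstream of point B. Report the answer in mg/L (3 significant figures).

0.740 mg/L

After input A: C = (5.3·0.17 + 0.062·31) / 5.362 = 0.5265 mg/L.
Over the 18 km reach to input B (t = 2e+04 s = 0.2315 d), decay gives C = 0.5265·exp(−0.25·0.2315) = 0.4969 mg/L.
After input B: C = (5.362·0.4969 + 0.187·7.7) / 5.549 = 0.7396 mg/L.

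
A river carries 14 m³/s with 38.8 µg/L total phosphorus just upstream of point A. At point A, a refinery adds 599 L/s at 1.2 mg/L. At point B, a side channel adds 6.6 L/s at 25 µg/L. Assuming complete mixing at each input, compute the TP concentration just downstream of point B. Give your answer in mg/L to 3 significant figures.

0.0864 mg/L

38.8 µg/L = 0.0388 mg/L.
599 L/s = 0.599 m³/s.
After input A: C = (14·0.0388 + 0.599·1.2) / 14.6 = 0.08644 mg/L.
6.6 L/s = 0.0066 m³/s.
25 µg/L = 0.025 mg/L.
After input B: C = (14.6·0.08644 + 0.0066·0.025) / 14.61 = 0.08642 mg/L.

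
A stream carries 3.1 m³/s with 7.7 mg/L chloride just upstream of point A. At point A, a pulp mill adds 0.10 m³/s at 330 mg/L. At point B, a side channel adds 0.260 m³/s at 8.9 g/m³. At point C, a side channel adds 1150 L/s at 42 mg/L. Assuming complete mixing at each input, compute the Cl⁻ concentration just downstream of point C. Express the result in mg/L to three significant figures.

After input A: C = (3.1·7.7 + 0.1·330) / 3.2 = 17.77 mg/L.
After input B: C = (3.2·17.77 + 0.26·8.9) / 3.46 = 17.11 mg/L.
1150 L/s = 1.15 m³/s.
After input C: C = (3.46·17.11 + 1.15·42) / 4.61 = 23.32 mg/L.

23.3 mg/L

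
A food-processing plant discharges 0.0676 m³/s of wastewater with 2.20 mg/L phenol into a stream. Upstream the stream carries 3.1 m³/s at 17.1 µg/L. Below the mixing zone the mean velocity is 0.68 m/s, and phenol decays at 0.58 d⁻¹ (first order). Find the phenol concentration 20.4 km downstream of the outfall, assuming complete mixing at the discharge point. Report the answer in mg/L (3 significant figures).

17.1 µg/L = 0.0171 mg/L.
After complete mixing, C₀ = (0.0676·2.2 + 3.1·0.0171) / 3.168 = 0.06369 mg/L.
Travel time t = 2.04e+04 m / 0.68 m/s = 3e+04 s = 0.3472 d.
C = 0.06369·exp(−0.58·0.3472) = 0.06369·0.8176 = 0.05207 mg/L.

0.0521 mg/L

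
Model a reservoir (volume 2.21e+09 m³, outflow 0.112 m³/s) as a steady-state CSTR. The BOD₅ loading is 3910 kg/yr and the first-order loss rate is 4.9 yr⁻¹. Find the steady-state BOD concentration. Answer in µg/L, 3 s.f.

0.361 µg/L

Outflow Q = 0.112 m³/s × 3.156e+07 s/yr = 3.534e+06 m³/yr.
Steady-state CSTR mass balance: W = Q·C + k·V·C, so C = W/(Q + kV).
Q + kV = 3.534e+06 + 4.9·2.21e+09 = 1.083e+10 m³/yr.
C = 3910/1.083e+10 = 3.609e-07 kg/m³ = 0.0003609 mg/L = 0.3609 µg/L.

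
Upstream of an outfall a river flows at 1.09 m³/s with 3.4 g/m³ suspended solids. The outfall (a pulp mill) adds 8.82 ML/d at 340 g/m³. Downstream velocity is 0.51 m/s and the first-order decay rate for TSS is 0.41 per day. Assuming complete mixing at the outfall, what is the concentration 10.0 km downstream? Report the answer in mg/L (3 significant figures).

29.4 mg/L

8.82 ML/d = 0.1021 m³/s.
After complete mixing, C₀ = (0.1021·340 + 1.09·3.4) / 1.192 = 32.22 mg/L.
Travel time t = 1e+04 m / 0.51 m/s = 1.961e+04 s = 0.2269 d.
C = 32.22·exp(−0.41·0.2269) = 32.22·0.9112 = 29.36 mg/L.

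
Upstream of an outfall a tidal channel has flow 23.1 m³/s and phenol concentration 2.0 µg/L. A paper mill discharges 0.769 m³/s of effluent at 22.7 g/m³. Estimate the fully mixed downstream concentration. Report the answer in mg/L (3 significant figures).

0.733 mg/L

2.0 µg/L = 0.002 mg/L.
By mass balance at complete mixing, C = (0.769·22.7 + 23.1·0.002) / (0.769 + 23.1) = 17.5/23.87 = 0.7333 mg/L.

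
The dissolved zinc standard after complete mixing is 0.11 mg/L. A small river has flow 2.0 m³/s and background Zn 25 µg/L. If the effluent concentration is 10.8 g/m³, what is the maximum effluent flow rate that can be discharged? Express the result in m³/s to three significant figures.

25 µg/L = 0.025 mg/L.
Mass balance at complete mixing: C_std·(Q_w + Q_r) = Q_w·C_e + Q_r·C_b.
Rearranging, Q_w = Q_r·(C_std − C_b)/(C_e − C_std) = 2.0·(0.11 − 0.025) / (10.8 − 0.11) = 0.0159 m³/s.

0.0159 m³/s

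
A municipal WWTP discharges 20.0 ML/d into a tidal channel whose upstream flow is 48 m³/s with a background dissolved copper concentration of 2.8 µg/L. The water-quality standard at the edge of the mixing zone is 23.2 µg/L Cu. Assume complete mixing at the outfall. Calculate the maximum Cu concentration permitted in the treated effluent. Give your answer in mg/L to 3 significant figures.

20.0 ML/d = 0.2315 m³/s.
2.8 µg/L = 0.0028 mg/L.
23.2 µg/L = 0.0232 mg/L.
Mass balance: 0.0232·48.23 = 0.2315·Cₑ + 48·0.0028.
Cₑ = (1.119 − 0.1344) / 0.2315 = 4.253 mg/L.

4.25 mg/L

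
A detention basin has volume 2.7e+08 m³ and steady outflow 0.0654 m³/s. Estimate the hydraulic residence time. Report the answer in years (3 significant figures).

131 yr

Q = 0.0654 m³/s × 3.156e+07 s/yr = 2.064e+06 m³/yr.
Hydraulic residence time τ = V/Q = 2.7e+08/2.064e+06 = 130.8 yr.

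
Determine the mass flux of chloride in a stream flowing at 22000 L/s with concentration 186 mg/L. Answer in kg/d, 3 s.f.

354000 kg/d

22000 L/s = 22 m³/s.
Mass flux = Q·C = 22 m³/s × 186 g/m³ = 4092 g/s.
= 4092 g/s × 86.4 = 3.535e+05 kg/d.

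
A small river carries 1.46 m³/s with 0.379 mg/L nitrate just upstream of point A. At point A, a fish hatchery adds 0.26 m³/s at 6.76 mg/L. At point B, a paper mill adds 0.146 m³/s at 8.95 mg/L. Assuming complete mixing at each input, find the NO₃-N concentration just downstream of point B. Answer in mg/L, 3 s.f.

After input A: C = (1.46·0.379 + 0.26·6.76) / 1.72 = 1.344 mg/L.
After input B: C = (1.72·1.344 + 0.146·8.95) / 1.866 = 1.939 mg/L.

1.94 mg/L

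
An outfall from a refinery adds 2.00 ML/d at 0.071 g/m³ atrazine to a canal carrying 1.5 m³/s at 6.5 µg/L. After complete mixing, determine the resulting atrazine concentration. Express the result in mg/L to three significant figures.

2.00 ML/d = 0.02315 m³/s.
6.5 µg/L = 0.0065 mg/L.
Conservation of mass across the mixing zone: C = (0.02315·0.071 + 1.5·0.0065) / (0.02315 + 1.5) = 0.01139/1.523 = 0.00748 mg/L.

0.00748 mg/L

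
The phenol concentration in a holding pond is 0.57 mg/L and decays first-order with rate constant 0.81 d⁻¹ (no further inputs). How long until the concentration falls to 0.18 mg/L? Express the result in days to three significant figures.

t = ln(C₀/C)/k = ln(0.57/0.18)/0.81 = 1.153/0.81 = 1.423 d.

1.42 d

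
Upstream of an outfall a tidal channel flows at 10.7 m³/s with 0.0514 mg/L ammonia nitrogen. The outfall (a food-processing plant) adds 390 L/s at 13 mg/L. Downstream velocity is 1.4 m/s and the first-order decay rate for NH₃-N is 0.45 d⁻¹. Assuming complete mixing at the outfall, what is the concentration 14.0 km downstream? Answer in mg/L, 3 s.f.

0.481 mg/L

390 L/s = 0.39 m³/s.
After complete mixing, C₀ = (0.39·13 + 10.7·0.0514) / 11.09 = 0.5068 mg/L.
Travel time t = 1.4e+04 m / 1.4 m/s = 1e+04 s = 0.1157 d.
C = 0.5068·exp(−0.45·0.1157) = 0.5068·0.9492 = 0.481 mg/L.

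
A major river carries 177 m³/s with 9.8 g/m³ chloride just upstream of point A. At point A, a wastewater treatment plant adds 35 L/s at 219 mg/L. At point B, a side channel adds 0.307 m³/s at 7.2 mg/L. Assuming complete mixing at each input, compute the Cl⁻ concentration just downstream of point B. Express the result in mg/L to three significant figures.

35 L/s = 0.035 m³/s.
After input A: C = (177·9.8 + 0.035·219) / 177 = 9.841 mg/L.
After input B: C = (177·9.841 + 0.307·7.2) / 177.3 = 9.837 mg/L.

9.84 mg/L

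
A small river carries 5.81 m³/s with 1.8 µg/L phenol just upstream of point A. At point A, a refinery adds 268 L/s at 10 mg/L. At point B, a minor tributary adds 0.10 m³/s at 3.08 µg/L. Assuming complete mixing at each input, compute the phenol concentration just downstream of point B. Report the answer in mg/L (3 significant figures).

1.8 µg/L = 0.0018 mg/L.
268 L/s = 0.268 m³/s.
After input A: C = (5.81·0.0018 + 0.268·10) / 6.078 = 0.4427 mg/L.
3.08 µg/L = 0.00308 mg/L.
After input B: C = (6.078·0.4427 + 0.1·0.00308) / 6.178 = 0.4355 mg/L.

0.436 mg/L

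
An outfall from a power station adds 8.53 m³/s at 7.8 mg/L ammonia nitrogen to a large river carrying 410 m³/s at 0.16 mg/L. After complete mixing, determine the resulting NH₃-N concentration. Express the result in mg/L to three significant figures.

By mass balance at complete mixing, C = (8.53·7.8 + 410·0.16) / (8.53 + 410) = 132.1/418.5 = 0.3157 mg/L.

0.316 mg/L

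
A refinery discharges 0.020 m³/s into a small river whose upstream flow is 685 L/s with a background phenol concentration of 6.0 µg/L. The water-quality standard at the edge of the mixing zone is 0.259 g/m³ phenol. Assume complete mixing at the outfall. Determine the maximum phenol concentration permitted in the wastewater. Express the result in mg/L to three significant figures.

685 L/s = 0.685 m³/s.
6.0 µg/L = 0.006 mg/L.
Mass balance: 0.259·0.705 = 0.02·Cₑ + 0.685·0.006.
Cₑ = (0.1826 − 0.00411) / 0.02 = 8.924 mg/L.

8.92 mg/L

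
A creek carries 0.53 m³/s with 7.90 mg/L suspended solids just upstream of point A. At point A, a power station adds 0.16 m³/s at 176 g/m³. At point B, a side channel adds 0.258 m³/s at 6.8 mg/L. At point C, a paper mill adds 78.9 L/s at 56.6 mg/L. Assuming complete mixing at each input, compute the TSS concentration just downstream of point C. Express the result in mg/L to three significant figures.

37.6 mg/L

After input A: C = (0.53·7.9 + 0.16·176) / 0.69 = 46.88 mg/L.
After input B: C = (0.69·46.88 + 0.258·6.8) / 0.948 = 35.97 mg/L.
78.9 L/s = 0.0789 m³/s.
After input C: C = (0.948·35.97 + 0.0789·56.6) / 1.027 = 37.56 mg/L.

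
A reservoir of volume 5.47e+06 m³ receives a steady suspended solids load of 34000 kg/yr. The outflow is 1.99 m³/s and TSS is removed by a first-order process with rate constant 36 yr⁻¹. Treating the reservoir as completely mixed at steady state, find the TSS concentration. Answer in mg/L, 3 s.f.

0.131 mg/L

Outflow Q = 1.99 m³/s × 3.156e+07 s/yr = 6.28e+07 m³/yr.
Steady-state CSTR mass balance: W = Q·C + k·V·C, so C = W/(Q + kV).
Q + kV = 6.28e+07 + 36·5.47e+06 = 2.597e+08 m³/yr.
C = 34000/2.597e+08 = 0.0001309 kg/m³ = 0.1309 mg/L.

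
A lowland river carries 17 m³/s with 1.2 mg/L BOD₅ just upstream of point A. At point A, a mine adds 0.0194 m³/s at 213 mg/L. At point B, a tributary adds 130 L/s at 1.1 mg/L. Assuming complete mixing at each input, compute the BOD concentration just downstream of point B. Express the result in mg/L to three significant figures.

1.44 mg/L

After input A: C = (17·1.2 + 0.0194·213) / 17.02 = 1.441 mg/L.
130 L/s = 0.13 m³/s.
After input B: C = (17.02·1.441 + 0.13·1.1) / 17.15 = 1.439 mg/L.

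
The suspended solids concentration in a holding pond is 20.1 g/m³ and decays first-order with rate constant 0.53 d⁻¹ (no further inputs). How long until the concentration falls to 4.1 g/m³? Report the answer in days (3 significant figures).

3.00 d

t = ln(C₀/C)/k = ln(20.1/4.1)/0.53 = 1.59/0.53 = 2.999 d.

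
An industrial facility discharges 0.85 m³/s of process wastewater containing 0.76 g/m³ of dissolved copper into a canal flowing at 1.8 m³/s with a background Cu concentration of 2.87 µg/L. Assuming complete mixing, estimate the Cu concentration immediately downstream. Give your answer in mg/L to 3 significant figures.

0.246 mg/L

2.87 µg/L = 0.00287 mg/L.
Flow-weighted mixing gives C = (0.85·0.76 + 1.8·0.00287) / (0.85 + 1.8) = 0.6512/2.65 = 0.2457 mg/L.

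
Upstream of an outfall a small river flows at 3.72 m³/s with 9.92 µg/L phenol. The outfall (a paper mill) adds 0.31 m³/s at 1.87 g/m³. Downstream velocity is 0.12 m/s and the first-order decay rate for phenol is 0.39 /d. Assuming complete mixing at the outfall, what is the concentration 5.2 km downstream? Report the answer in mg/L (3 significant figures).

0.126 mg/L

9.92 µg/L = 0.00992 mg/L.
After complete mixing, C₀ = (0.31·1.87 + 3.72·0.00992) / 4.03 = 0.153 mg/L.
Travel time t = 5200 m / 0.12 m/s = 4.333e+04 s = 0.5015 d.
C = 0.153·exp(−0.39·0.5015) = 0.153·0.8223 = 0.1258 mg/L.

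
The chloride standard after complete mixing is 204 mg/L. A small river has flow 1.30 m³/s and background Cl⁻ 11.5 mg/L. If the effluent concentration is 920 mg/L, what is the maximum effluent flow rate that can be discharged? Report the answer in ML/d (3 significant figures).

30.2 ML/d

Mass balance at complete mixing: C_std·(Q_w + Q_r) = Q_w·C_e + Q_r·C_b.
Rearranging, Q_w = Q_r·(C_std − C_b)/(C_e − C_std) = 1.30·(204 − 11.5) / (920 − 204) = 0.3495 m³/s.
= 30.2 ML/d.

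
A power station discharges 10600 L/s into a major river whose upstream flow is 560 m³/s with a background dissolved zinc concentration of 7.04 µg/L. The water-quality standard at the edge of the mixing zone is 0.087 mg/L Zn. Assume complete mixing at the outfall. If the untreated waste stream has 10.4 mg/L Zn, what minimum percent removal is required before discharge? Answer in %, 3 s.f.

58.5 %

10600 L/s = 10.6 m³/s.
7.04 µg/L = 0.00704 mg/L.
Mass balance: 0.087·570.6 = 10.6·Cₑ + 560·0.00704.
Cₑ = (49.64 − 3.942) / 10.6 = 4.311 mg/L.
Required removal = 1 − 4.311/10.4 = 58.55 %.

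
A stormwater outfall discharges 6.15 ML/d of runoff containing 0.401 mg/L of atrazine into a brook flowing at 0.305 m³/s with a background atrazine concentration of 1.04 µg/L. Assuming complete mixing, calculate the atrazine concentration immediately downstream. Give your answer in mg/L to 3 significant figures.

0.0767 mg/L

6.15 ML/d = 0.07118 m³/s.
1.04 µg/L = 0.00104 mg/L.
Conservation of mass across the mixing zone: C = (0.07118·0.401 + 0.305·0.00104) / (0.07118 + 0.305) = 0.02886/0.3762 = 0.07672 mg/L.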